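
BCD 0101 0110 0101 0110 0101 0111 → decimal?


Each 4-bit group → digit:
  0101 → 5
  0110 → 6
  0101 → 5
  0110 → 6
  0101 → 5
  0111 → 7
= 565657


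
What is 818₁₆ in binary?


Each hex digit → 4 binary bits:
  8 = 1000
  1 = 0001
  8 = 1000
Concatenate: 1000 0001 1000
= 100000011000


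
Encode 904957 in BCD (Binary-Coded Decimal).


Each digit → 4-bit binary:
  9 → 1001
  0 → 0000
  4 → 0100
  9 → 1001
  5 → 0101
  7 → 0111
= 1001 0000 0100 1001 0101 0111


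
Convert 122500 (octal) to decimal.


Positional values:
Position 0: 0 × 8^0 = 0
Position 1: 0 × 8^1 = 0
Position 2: 5 × 8^2 = 320
Position 3: 2 × 8^3 = 1024
Position 4: 2 × 8^4 = 8192
Position 5: 1 × 8^5 = 32768
Sum = 0 + 0 + 320 + 1024 + 8192 + 32768
= 42304


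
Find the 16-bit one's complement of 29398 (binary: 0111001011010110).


Original: 0111001011010110
Invert all bits:
  bit 0: 0 → 1
  bit 1: 1 → 0
  bit 2: 1 → 0
  bit 3: 1 → 0
  bit 4: 0 → 1
  bit 5: 0 → 1
  bit 6: 1 → 0
  bit 7: 0 → 1
  bit 8: 1 → 0
  bit 9: 1 → 0
  bit 10: 0 → 1
  bit 11: 1 → 0
  bit 12: 0 → 1
  bit 13: 1 → 0
  bit 14: 1 → 0
  bit 15: 0 → 1
= 1000110100101001


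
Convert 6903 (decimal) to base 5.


Divide by 5 repeatedly:
6903 ÷ 5 = 1380 remainder 3
1380 ÷ 5 = 276 remainder 0
276 ÷ 5 = 55 remainder 1
55 ÷ 5 = 11 remainder 0
11 ÷ 5 = 2 remainder 1
2 ÷ 5 = 0 remainder 2
Reading remainders bottom-up:
= 210103


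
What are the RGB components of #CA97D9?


Hex: #CA97D9
R = CA₁₆ = 202
G = 97₁₆ = 151
B = D9₁₆ = 217
= RGB(202, 151, 217)


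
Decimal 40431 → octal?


Divide by 8 repeatedly:
40431 ÷ 8 = 5053 remainder 7
5053 ÷ 8 = 631 remainder 5
631 ÷ 8 = 78 remainder 7
78 ÷ 8 = 9 remainder 6
9 ÷ 8 = 1 remainder 1
1 ÷ 8 = 0 remainder 1
Reading remainders bottom-up:
= 0o116757


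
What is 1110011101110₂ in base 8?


Group into 3-bit groups: 001110011101110
  001 = 1
  110 = 6
  011 = 3
  101 = 5
  110 = 6
= 0o16356


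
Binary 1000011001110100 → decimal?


Positional values:
Bit 2: 1 × 2^2 = 4
Bit 4: 1 × 2^4 = 16
Bit 5: 1 × 2^5 = 32
Bit 6: 1 × 2^6 = 64
Bit 9: 1 × 2^9 = 512
Bit 10: 1 × 2^10 = 1024
Bit 15: 1 × 2^15 = 32768
Sum = 4 + 16 + 32 + 64 + 512 + 1024 + 32768
= 34420


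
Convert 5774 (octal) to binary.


Each octal digit → 3 binary bits:
  5 = 101
  7 = 111
  7 = 111
  4 = 100
Concatenate: 101 111 111 100
= 101111111100


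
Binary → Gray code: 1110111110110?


Binary: 1110111110110
Gray code: G = B XOR (B >> 1)
B >> 1 = 0111011111011
1110111110110 XOR 0111011111011:
  1 XOR 0 = 1
  1 XOR 1 = 0
  1 XOR 1 = 0
  0 XOR 1 = 1
  1 XOR 0 = 1
  1 XOR 1 = 0
  1 XOR 1 = 0
  1 XOR 1 = 0
  1 XOR 1 = 0
  0 XOR 1 = 1
  1 XOR 0 = 1
  1 XOR 1 = 0
  0 XOR 1 = 1
= 1001100001101


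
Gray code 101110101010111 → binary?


Gray code: 101110101010111
MSB stays the same: 1
Each subsequent bit = prev_binary XOR current_gray:
  B[1] = 1 XOR 0 = 1
  B[2] = 1 XOR 1 = 0
  B[3] = 0 XOR 1 = 1
  B[4] = 1 XOR 1 = 0
  B[5] = 0 XOR 0 = 0
  B[6] = 0 XOR 1 = 1
  B[7] = 1 XOR 0 = 1
  B[8] = 1 XOR 1 = 0
  B[9] = 0 XOR 0 = 0
  B[10] = 0 XOR 1 = 1
  B[11] = 1 XOR 0 = 1
  B[12] = 1 XOR 1 = 0
  B[13] = 0 XOR 1 = 1
  B[14] = 1 XOR 1 = 0
= 110100110011010 (27034 decimal)


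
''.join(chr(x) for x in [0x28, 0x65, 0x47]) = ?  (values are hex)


Codes (hex): 0x28 0x65 0x47
Per-code ASCII lookup:
  0x28 = 40  (special character) → '('
  0x65 = 101  (range 97-122: lowercase, 101 - 97 = 4) → 'e'
  0x47 = 71  (range 65-90: uppercase, 71 - 65 = 6) → 'G'
= '(eG'


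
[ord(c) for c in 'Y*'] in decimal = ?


String: 'Y*'  (2 characters)
Per-character ASCII lookup:
  'Y': uppercase starts at 65: 'Y' = 65 + 24 = 89
  '*': special character: '*' = 42
= 89 42


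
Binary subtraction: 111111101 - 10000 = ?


Align and subtract column by column (LSB to MSB, borrowing when needed):
  111111101
- 000010000
  ---------
  col 0: (1 - 0 borrow-in) - 0 → 1 - 0 = 1, borrow out 0
  col 1: (0 - 0 borrow-in) - 0 → 0 - 0 = 0, borrow out 0
  col 2: (1 - 0 borrow-in) - 0 → 1 - 0 = 1, borrow out 0
  col 3: (1 - 0 borrow-in) - 0 → 1 - 0 = 1, borrow out 0
  col 4: (1 - 0 borrow-in) - 1 → 1 - 1 = 0, borrow out 0
  col 5: (1 - 0 borrow-in) - 0 → 1 - 0 = 1, borrow out 0
  col 6: (1 - 0 borrow-in) - 0 → 1 - 0 = 1, borrow out 0
  col 7: (1 - 0 borrow-in) - 0 → 1 - 0 = 1, borrow out 0
  col 8: (1 - 0 borrow-in) - 0 → 1 - 0 = 1, borrow out 0
Reading bits MSB→LSB: 111101101
Strip leading zeros: 111101101
= 111101101


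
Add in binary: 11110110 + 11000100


Align and add column by column (LSB to MSB, carry propagating):
  011110110
+ 011000100
  ---------
  col 0: 0 + 0 + 0 (carry in) = 0 → bit 0, carry out 0
  col 1: 1 + 0 + 0 (carry in) = 1 → bit 1, carry out 0
  col 2: 1 + 1 + 0 (carry in) = 2 → bit 0, carry out 1
  col 3: 0 + 0 + 1 (carry in) = 1 → bit 1, carry out 0
  col 4: 1 + 0 + 0 (carry in) = 1 → bit 1, carry out 0
  col 5: 1 + 0 + 0 (carry in) = 1 → bit 1, carry out 0
  col 6: 1 + 1 + 0 (carry in) = 2 → bit 0, carry out 1
  col 7: 1 + 1 + 1 (carry in) = 3 → bit 1, carry out 1
  col 8: 0 + 0 + 1 (carry in) = 1 → bit 1, carry out 0
Reading bits MSB→LSB: 110111010
Strip leading zeros: 110111010
= 110111010


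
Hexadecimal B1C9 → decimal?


Positional values:
Position 0: 9 × 16^0 = 9 × 1 = 9
Position 1: C × 16^1 = 12 × 16 = 192
Position 2: 1 × 16^2 = 1 × 256 = 256
Position 3: B × 16^3 = 11 × 4096 = 45056
Sum = 9 + 192 + 256 + 45056
= 45513


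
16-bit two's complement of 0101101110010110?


Original: 0101101110010110
Step 1 - Invert all bits: 1010010001101001
Step 2 - Add 1: 1010010001101001 + 1
= 1010010001101010 (represents -23446)


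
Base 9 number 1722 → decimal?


Positional values (base 9):
  2 × 9^0 = 2 × 1 = 2
  2 × 9^1 = 2 × 9 = 18
  7 × 9^2 = 7 × 81 = 567
  1 × 9^3 = 1 × 729 = 729
Sum = 2 + 18 + 567 + 729
= 1316


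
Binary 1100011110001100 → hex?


Group into 4-bit nibbles: 1100011110001100
  1100 = C
  0111 = 7
  1000 = 8
  1100 = C
= 0xC78C


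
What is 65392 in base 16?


Divide by 16 repeatedly:
65392 ÷ 16 = 4087 remainder 0 (0)
4087 ÷ 16 = 255 remainder 7 (7)
255 ÷ 16 = 15 remainder 15 (F)
15 ÷ 16 = 0 remainder 15 (F)
Reading remainders bottom-up:
= 0xFF70


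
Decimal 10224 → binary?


Divide by 2 repeatedly:
10224 ÷ 2 = 5112 remainder 0
5112 ÷ 2 = 2556 remainder 0
2556 ÷ 2 = 1278 remainder 0
1278 ÷ 2 = 639 remainder 0
639 ÷ 2 = 319 remainder 1
319 ÷ 2 = 159 remainder 1
159 ÷ 2 = 79 remainder 1
79 ÷ 2 = 39 remainder 1
39 ÷ 2 = 19 remainder 1
19 ÷ 2 = 9 remainder 1
9 ÷ 2 = 4 remainder 1
4 ÷ 2 = 2 remainder 0
2 ÷ 2 = 1 remainder 0
1 ÷ 2 = 0 remainder 1
Reading remainders bottom-up:
= 10011111110000


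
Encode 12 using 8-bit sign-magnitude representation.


Sign bit: 0 (positive)
Magnitude: 12 = 0001100
= 00001100


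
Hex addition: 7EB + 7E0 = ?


Align and add column by column (LSB to MSB, each column mod 16 with carry):
  07EB
+ 07E0
  ----
  col 0: B(11) + 0(0) + 0 (carry in) = 11 → B(11), carry out 0
  col 1: E(14) + E(14) + 0 (carry in) = 28 → C(12), carry out 1
  col 2: 7(7) + 7(7) + 1 (carry in) = 15 → F(15), carry out 0
  col 3: 0(0) + 0(0) + 0 (carry in) = 0 → 0(0), carry out 0
Reading digits MSB→LSB: 0FCB
Strip leading zeros: FCB
= 0xFCB


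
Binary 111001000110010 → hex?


Group into 4-bit nibbles: 0111001000110010
  0111 = 7
  0010 = 2
  0011 = 3
  0010 = 2
= 0x7232


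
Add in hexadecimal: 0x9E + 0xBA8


Align and add column by column (LSB to MSB, each column mod 16 with carry):
  009E
+ 0BA8
  ----
  col 0: E(14) + 8(8) + 0 (carry in) = 22 → 6(6), carry out 1
  col 1: 9(9) + A(10) + 1 (carry in) = 20 → 4(4), carry out 1
  col 2: 0(0) + B(11) + 1 (carry in) = 12 → C(12), carry out 0
  col 3: 0(0) + 0(0) + 0 (carry in) = 0 → 0(0), carry out 0
Reading digits MSB→LSB: 0C46
Strip leading zeros: C46
= 0xC46


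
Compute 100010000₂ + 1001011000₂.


Align and add column by column (LSB to MSB, carry propagating):
  00100010000
+ 01001011000
  -----------
  col 0: 0 + 0 + 0 (carry in) = 0 → bit 0, carry out 0
  col 1: 0 + 0 + 0 (carry in) = 0 → bit 0, carry out 0
  col 2: 0 + 0 + 0 (carry in) = 0 → bit 0, carry out 0
  col 3: 0 + 1 + 0 (carry in) = 1 → bit 1, carry out 0
  col 4: 1 + 1 + 0 (carry in) = 2 → bit 0, carry out 1
  col 5: 0 + 0 + 1 (carry in) = 1 → bit 1, carry out 0
  col 6: 0 + 1 + 0 (carry in) = 1 → bit 1, carry out 0
  col 7: 0 + 0 + 0 (carry in) = 0 → bit 0, carry out 0
  col 8: 1 + 0 + 0 (carry in) = 1 → bit 1, carry out 0
  col 9: 0 + 1 + 0 (carry in) = 1 → bit 1, carry out 0
  col 10: 0 + 0 + 0 (carry in) = 0 → bit 0, carry out 0
Reading bits MSB→LSB: 01101101000
Strip leading zeros: 1101101000
= 1101101000


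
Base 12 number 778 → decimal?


Positional values (base 12):
  8 × 12^0 = 8 × 1 = 8
  7 × 12^1 = 7 × 12 = 84
  7 × 12^2 = 7 × 144 = 1008
Sum = 8 + 84 + 1008
= 1100


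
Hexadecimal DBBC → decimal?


Positional values:
Position 0: C × 16^0 = 12 × 1 = 12
Position 1: B × 16^1 = 11 × 16 = 176
Position 2: B × 16^2 = 11 × 256 = 2816
Position 3: D × 16^3 = 13 × 4096 = 53248
Sum = 12 + 176 + 2816 + 53248
= 56252


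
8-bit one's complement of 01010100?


Original: 01010100
Invert all bits:
  bit 0: 0 → 1
  bit 1: 1 → 0
  bit 2: 0 → 1
  bit 3: 1 → 0
  bit 4: 0 → 1
  bit 5: 1 → 0
  bit 6: 0 → 1
  bit 7: 0 → 1
= 10101011


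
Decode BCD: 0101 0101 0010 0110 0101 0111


Each 4-bit group → digit:
  0101 → 5
  0101 → 5
  0010 → 2
  0110 → 6
  0101 → 5
  0111 → 7
= 552657


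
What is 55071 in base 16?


Divide by 16 repeatedly:
55071 ÷ 16 = 3441 remainder 15 (F)
3441 ÷ 16 = 215 remainder 1 (1)
215 ÷ 16 = 13 remainder 7 (7)
13 ÷ 16 = 0 remainder 13 (D)
Reading remainders bottom-up:
= 0xD71F


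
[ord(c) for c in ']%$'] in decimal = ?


String: ']%$'  (3 characters)
Per-character ASCII lookup:
  ']': special character: ']' = 93
  '%': special character: '%' = 37
  '$': special character: '$' = 36
= 93 37 36


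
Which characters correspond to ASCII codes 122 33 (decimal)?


Codes (decimal): 122 33
Per-code ASCII lookup:
  122  (range 97-122: lowercase, 122 - 97 = 25) → 'z'
  33  (special character) → '!'
= 'z!'


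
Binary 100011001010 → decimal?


Positional values:
Bit 1: 1 × 2^1 = 2
Bit 3: 1 × 2^3 = 8
Bit 6: 1 × 2^6 = 64
Bit 7: 1 × 2^7 = 128
Bit 11: 1 × 2^11 = 2048
Sum = 2 + 8 + 64 + 128 + 2048
= 2250


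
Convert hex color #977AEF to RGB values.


Hex: #977AEF
R = 97₁₆ = 151
G = 7A₁₆ = 122
B = EF₁₆ = 239
= RGB(151, 122, 239)


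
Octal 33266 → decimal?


Positional values:
Position 0: 6 × 8^0 = 6
Position 1: 6 × 8^1 = 48
Position 2: 2 × 8^2 = 128
Position 3: 3 × 8^3 = 1536
Position 4: 3 × 8^4 = 12288
Sum = 6 + 48 + 128 + 1536 + 12288
= 14006


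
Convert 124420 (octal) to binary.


Each octal digit → 3 binary bits:
  1 = 001
  2 = 010
  4 = 100
  4 = 100
  2 = 010
  0 = 000
Concatenate: 001 010 100 100 010 000
= 001010100100010000


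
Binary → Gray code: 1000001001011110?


Binary: 1000001001011110
Gray code: G = B XOR (B >> 1)
B >> 1 = 0100000100101111
1000001001011110 XOR 0100000100101111:
  1 XOR 0 = 1
  0 XOR 1 = 1
  0 XOR 0 = 0
  0 XOR 0 = 0
  0 XOR 0 = 0
  0 XOR 0 = 0
  1 XOR 0 = 1
  0 XOR 1 = 1
  0 XOR 0 = 0
  1 XOR 0 = 1
  0 XOR 1 = 1
  1 XOR 0 = 1
  1 XOR 1 = 0
  1 XOR 1 = 0
  1 XOR 1 = 0
  0 XOR 1 = 1
= 1100001101110001


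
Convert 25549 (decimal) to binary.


Divide by 2 repeatedly:
25549 ÷ 2 = 12774 remainder 1
12774 ÷ 2 = 6387 remainder 0
6387 ÷ 2 = 3193 remainder 1
3193 ÷ 2 = 1596 remainder 1
1596 ÷ 2 = 798 remainder 0
798 ÷ 2 = 399 remainder 0
399 ÷ 2 = 199 remainder 1
199 ÷ 2 = 99 remainder 1
99 ÷ 2 = 49 remainder 1
49 ÷ 2 = 24 remainder 1
24 ÷ 2 = 12 remainder 0
12 ÷ 2 = 6 remainder 0
6 ÷ 2 = 3 remainder 0
3 ÷ 2 = 1 remainder 1
1 ÷ 2 = 0 remainder 1
Reading remainders bottom-up:
= 110001111001101


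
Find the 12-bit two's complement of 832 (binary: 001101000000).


Original: 001101000000
Step 1 - Invert all bits: 110010111111
Step 2 - Add 1: 110010111111 + 1
= 110011000000 (represents -832)


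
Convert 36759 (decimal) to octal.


Divide by 8 repeatedly:
36759 ÷ 8 = 4594 remainder 7
4594 ÷ 8 = 574 remainder 2
574 ÷ 8 = 71 remainder 6
71 ÷ 8 = 8 remainder 7
8 ÷ 8 = 1 remainder 0
1 ÷ 8 = 0 remainder 1
Reading remainders bottom-up:
= 0o107627


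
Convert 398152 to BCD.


Each digit → 4-bit binary:
  3 → 0011
  9 → 1001
  8 → 1000
  1 → 0001
  5 → 0101
  2 → 0010
= 0011 1001 1000 0001 0101 0010


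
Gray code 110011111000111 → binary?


Gray code: 110011111000111
MSB stays the same: 1
Each subsequent bit = prev_binary XOR current_gray:
  B[1] = 1 XOR 1 = 0
  B[2] = 0 XOR 0 = 0
  B[3] = 0 XOR 0 = 0
  B[4] = 0 XOR 1 = 1
  B[5] = 1 XOR 1 = 0
  B[6] = 0 XOR 1 = 1
  B[7] = 1 XOR 1 = 0
  B[8] = 0 XOR 1 = 1
  B[9] = 1 XOR 0 = 1
  B[10] = 1 XOR 0 = 1
  B[11] = 1 XOR 0 = 1
  B[12] = 1 XOR 1 = 0
  B[13] = 0 XOR 1 = 1
  B[14] = 1 XOR 1 = 0
= 100010101111010 (17786 decimal)


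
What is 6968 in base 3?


Divide by 3 repeatedly:
6968 ÷ 3 = 2322 remainder 2
2322 ÷ 3 = 774 remainder 0
774 ÷ 3 = 258 remainder 0
258 ÷ 3 = 86 remainder 0
86 ÷ 3 = 28 remainder 2
28 ÷ 3 = 9 remainder 1
9 ÷ 3 = 3 remainder 0
3 ÷ 3 = 1 remainder 0
1 ÷ 3 = 0 remainder 1
Reading remainders bottom-up:
= 100120002


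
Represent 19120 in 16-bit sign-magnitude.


Sign bit: 0 (positive)
Magnitude: 19120 = 100101010110000
= 0100101010110000


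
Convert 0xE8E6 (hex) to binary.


Each hex digit → 4 binary bits:
  E = 1110
  8 = 1000
  E = 1110
  6 = 0110
Concatenate: 1110 1000 1110 0110
= 1110100011100110


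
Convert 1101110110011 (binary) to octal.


Group into 3-bit groups: 001101110110011
  001 = 1
  101 = 5
  110 = 6
  110 = 6
  011 = 3
= 0o15663


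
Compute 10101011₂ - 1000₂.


Align and subtract column by column (LSB to MSB, borrowing when needed):
  10101011
- 00001000
  --------
  col 0: (1 - 0 borrow-in) - 0 → 1 - 0 = 1, borrow out 0
  col 1: (1 - 0 borrow-in) - 0 → 1 - 0 = 1, borrow out 0
  col 2: (0 - 0 borrow-in) - 0 → 0 - 0 = 0, borrow out 0
  col 3: (1 - 0 borrow-in) - 1 → 1 - 1 = 0, borrow out 0
  col 4: (0 - 0 borrow-in) - 0 → 0 - 0 = 0, borrow out 0
  col 5: (1 - 0 borrow-in) - 0 → 1 - 0 = 1, borrow out 0
  col 6: (0 - 0 borrow-in) - 0 → 0 - 0 = 0, borrow out 0
  col 7: (1 - 0 borrow-in) - 0 → 1 - 0 = 1, borrow out 0
Reading bits MSB→LSB: 10100011
Strip leading zeros: 10100011
= 10100011


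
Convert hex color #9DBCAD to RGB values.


Hex: #9DBCAD
R = 9D₁₆ = 157
G = BC₁₆ = 188
B = AD₁₆ = 173
= RGB(157, 188, 173)


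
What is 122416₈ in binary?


Each octal digit → 3 binary bits:
  1 = 001
  2 = 010
  2 = 010
  4 = 100
  1 = 001
  6 = 110
Concatenate: 001 010 010 100 001 110
= 001010010100001110


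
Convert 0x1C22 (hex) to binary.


Each hex digit → 4 binary bits:
  1 = 0001
  C = 1100
  2 = 0010
  2 = 0010
Concatenate: 0001 1100 0010 0010
= 0001110000100010


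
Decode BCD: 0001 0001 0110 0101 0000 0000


Each 4-bit group → digit:
  0001 → 1
  0001 → 1
  0110 → 6
  0101 → 5
  0000 → 0
  0000 → 0
= 116500


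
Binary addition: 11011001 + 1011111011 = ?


Align and add column by column (LSB to MSB, carry propagating):
  00011011001
+ 01011111011
  -----------
  col 0: 1 + 1 + 0 (carry in) = 2 → bit 0, carry out 1
  col 1: 0 + 1 + 1 (carry in) = 2 → bit 0, carry out 1
  col 2: 0 + 0 + 1 (carry in) = 1 → bit 1, carry out 0
  col 3: 1 + 1 + 0 (carry in) = 2 → bit 0, carry out 1
  col 4: 1 + 1 + 1 (carry in) = 3 → bit 1, carry out 1
  col 5: 0 + 1 + 1 (carry in) = 2 → bit 0, carry out 1
  col 6: 1 + 1 + 1 (carry in) = 3 → bit 1, carry out 1
  col 7: 1 + 1 + 1 (carry in) = 3 → bit 1, carry out 1
  col 8: 0 + 0 + 1 (carry in) = 1 → bit 1, carry out 0
  col 9: 0 + 1 + 0 (carry in) = 1 → bit 1, carry out 0
  col 10: 0 + 0 + 0 (carry in) = 0 → bit 0, carry out 0
Reading bits MSB→LSB: 01111010100
Strip leading zeros: 1111010100
= 1111010100


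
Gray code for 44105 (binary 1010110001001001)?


Binary: 1010110001001001
Gray code: G = B XOR (B >> 1)
B >> 1 = 0101011000100100
1010110001001001 XOR 0101011000100100:
  1 XOR 0 = 1
  0 XOR 1 = 1
  1 XOR 0 = 1
  0 XOR 1 = 1
  1 XOR 0 = 1
  1 XOR 1 = 0
  0 XOR 1 = 1
  0 XOR 0 = 0
  0 XOR 0 = 0
  1 XOR 0 = 1
  0 XOR 1 = 1
  0 XOR 0 = 0
  1 XOR 0 = 1
  0 XOR 1 = 1
  0 XOR 0 = 0
  1 XOR 0 = 1
= 1111101001101101


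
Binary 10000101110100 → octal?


Group into 3-bit groups: 010000101110100
  010 = 2
  000 = 0
  101 = 5
  110 = 6
  100 = 4
= 0o20564


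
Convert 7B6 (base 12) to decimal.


Positional values (base 12):
  6 × 12^0 = 6 × 1 = 6
  B × 12^1 = 11 × 12 = 132
  7 × 12^2 = 7 × 144 = 1008
Sum = 6 + 132 + 1008
= 1146


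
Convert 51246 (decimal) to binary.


Divide by 2 repeatedly:
51246 ÷ 2 = 25623 remainder 0
25623 ÷ 2 = 12811 remainder 1
12811 ÷ 2 = 6405 remainder 1
6405 ÷ 2 = 3202 remainder 1
3202 ÷ 2 = 1601 remainder 0
1601 ÷ 2 = 800 remainder 1
800 ÷ 2 = 400 remainder 0
400 ÷ 2 = 200 remainder 0
200 ÷ 2 = 100 remainder 0
100 ÷ 2 = 50 remainder 0
50 ÷ 2 = 25 remainder 0
25 ÷ 2 = 12 remainder 1
12 ÷ 2 = 6 remainder 0
6 ÷ 2 = 3 remainder 0
3 ÷ 2 = 1 remainder 1
1 ÷ 2 = 0 remainder 1
Reading remainders bottom-up:
= 1100100000101110


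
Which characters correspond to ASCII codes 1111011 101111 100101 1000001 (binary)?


Codes (binary): 1111011 101111 100101 1000001
Per-code ASCII lookup:
  1111011 = 123  (special character) → '{'
  101111 = 47  (special character) → '/'
  100101 = 37  (special character) → '%'
  1000001 = 65  (range 65-90: uppercase, 65 - 65 = 0) → 'A'
= '{/%A'


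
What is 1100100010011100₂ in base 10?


Positional values:
Bit 2: 1 × 2^2 = 4
Bit 3: 1 × 2^3 = 8
Bit 4: 1 × 2^4 = 16
Bit 7: 1 × 2^7 = 128
Bit 11: 1 × 2^11 = 2048
Bit 14: 1 × 2^14 = 16384
Bit 15: 1 × 2^15 = 32768
Sum = 4 + 8 + 16 + 128 + 2048 + 16384 + 32768
= 51356


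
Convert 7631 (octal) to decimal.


Positional values:
Position 0: 1 × 8^0 = 1
Position 1: 3 × 8^1 = 24
Position 2: 6 × 8^2 = 384
Position 3: 7 × 8^3 = 3584
Sum = 1 + 24 + 384 + 3584
= 3993


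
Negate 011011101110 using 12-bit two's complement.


Original: 011011101110
Step 1 - Invert all bits: 100100010001
Step 2 - Add 1: 100100010001 + 1
= 100100010010 (represents -1774)


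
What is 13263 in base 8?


Divide by 8 repeatedly:
13263 ÷ 8 = 1657 remainder 7
1657 ÷ 8 = 207 remainder 1
207 ÷ 8 = 25 remainder 7
25 ÷ 8 = 3 remainder 1
3 ÷ 8 = 0 remainder 3
Reading remainders bottom-up:
= 0o31717


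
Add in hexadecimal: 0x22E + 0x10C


Align and add column by column (LSB to MSB, each column mod 16 with carry):
  022E
+ 010C
  ----
  col 0: E(14) + C(12) + 0 (carry in) = 26 → A(10), carry out 1
  col 1: 2(2) + 0(0) + 1 (carry in) = 3 → 3(3), carry out 0
  col 2: 2(2) + 1(1) + 0 (carry in) = 3 → 3(3), carry out 0
  col 3: 0(0) + 0(0) + 0 (carry in) = 0 → 0(0), carry out 0
Reading digits MSB→LSB: 033A
Strip leading zeros: 33A
= 0x33A


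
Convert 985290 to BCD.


Each digit → 4-bit binary:
  9 → 1001
  8 → 1000
  5 → 0101
  2 → 0010
  9 → 1001
  0 → 0000
= 1001 1000 0101 0010 1001 0000


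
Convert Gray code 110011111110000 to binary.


Gray code: 110011111110000
MSB stays the same: 1
Each subsequent bit = prev_binary XOR current_gray:
  B[1] = 1 XOR 1 = 0
  B[2] = 0 XOR 0 = 0
  B[3] = 0 XOR 0 = 0
  B[4] = 0 XOR 1 = 1
  B[5] = 1 XOR 1 = 0
  B[6] = 0 XOR 1 = 1
  B[7] = 1 XOR 1 = 0
  B[8] = 0 XOR 1 = 1
  B[9] = 1 XOR 1 = 0
  B[10] = 0 XOR 1 = 1
  B[11] = 1 XOR 0 = 1
  B[12] = 1 XOR 0 = 1
  B[13] = 1 XOR 0 = 1
  B[14] = 1 XOR 0 = 1
= 100010101011111 (17759 decimal)


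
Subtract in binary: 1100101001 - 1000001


Align and subtract column by column (LSB to MSB, borrowing when needed):
  1100101001
- 0001000001
  ----------
  col 0: (1 - 0 borrow-in) - 1 → 1 - 1 = 0, borrow out 0
  col 1: (0 - 0 borrow-in) - 0 → 0 - 0 = 0, borrow out 0
  col 2: (0 - 0 borrow-in) - 0 → 0 - 0 = 0, borrow out 0
  col 3: (1 - 0 borrow-in) - 0 → 1 - 0 = 1, borrow out 0
  col 4: (0 - 0 borrow-in) - 0 → 0 - 0 = 0, borrow out 0
  col 5: (1 - 0 borrow-in) - 0 → 1 - 0 = 1, borrow out 0
  col 6: (0 - 0 borrow-in) - 1 → borrow from next column: (0+2) - 1 = 1, borrow out 1
  col 7: (0 - 1 borrow-in) - 0 → borrow from next column: (-1+2) - 0 = 1, borrow out 1
  col 8: (1 - 1 borrow-in) - 0 → 0 - 0 = 0, borrow out 0
  col 9: (1 - 0 borrow-in) - 0 → 1 - 0 = 1, borrow out 0
Reading bits MSB→LSB: 1011101000
Strip leading zeros: 1011101000
= 1011101000


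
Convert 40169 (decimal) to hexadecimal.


Divide by 16 repeatedly:
40169 ÷ 16 = 2510 remainder 9 (9)
2510 ÷ 16 = 156 remainder 14 (E)
156 ÷ 16 = 9 remainder 12 (C)
9 ÷ 16 = 0 remainder 9 (9)
Reading remainders bottom-up:
= 0x9CE9


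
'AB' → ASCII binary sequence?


String: 'AB'  (2 characters)
Per-character ASCII lookup:
  'A': uppercase starts at 65: 'A' = 65 + 0 = 65 → 1000001
  'B': uppercase starts at 65: 'B' = 65 + 1 = 66 → 1000010
= 1000001 1000010


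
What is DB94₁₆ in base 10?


Positional values:
Position 0: 4 × 16^0 = 4 × 1 = 4
Position 1: 9 × 16^1 = 9 × 16 = 144
Position 2: B × 16^2 = 11 × 256 = 2816
Position 3: D × 16^3 = 13 × 4096 = 53248
Sum = 4 + 144 + 2816 + 53248
= 56212


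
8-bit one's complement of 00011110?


Original: 00011110
Invert all bits:
  bit 0: 0 → 1
  bit 1: 0 → 1
  bit 2: 0 → 1
  bit 3: 1 → 0
  bit 4: 1 → 0
  bit 5: 1 → 0
  bit 6: 1 → 0
  bit 7: 0 → 1
= 11100001


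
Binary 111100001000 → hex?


Group into 4-bit nibbles: 111100001000
  1111 = F
  0000 = 0
  1000 = 8
= 0xF08


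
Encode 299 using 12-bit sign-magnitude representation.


Sign bit: 0 (positive)
Magnitude: 299 = 00100101011
= 000100101011


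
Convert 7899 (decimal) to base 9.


Divide by 9 repeatedly:
7899 ÷ 9 = 877 remainder 6
877 ÷ 9 = 97 remainder 4
97 ÷ 9 = 10 remainder 7
10 ÷ 9 = 1 remainder 1
1 ÷ 9 = 0 remainder 1
Reading remainders bottom-up:
= 11746


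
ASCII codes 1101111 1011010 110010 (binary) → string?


Codes (binary): 1101111 1011010 110010
Per-code ASCII lookup:
  1101111 = 111  (range 97-122: lowercase, 111 - 97 = 14) → 'o'
  1011010 = 90  (range 65-90: uppercase, 90 - 65 = 25) → 'Z'
  110010 = 50  (range 48-57: digits, 50 - 48 = 2) → '2'
= 'oZ2'


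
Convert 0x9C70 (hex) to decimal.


Positional values:
Position 0: 0 × 16^0 = 0 × 1 = 0
Position 1: 7 × 16^1 = 7 × 16 = 112
Position 2: C × 16^2 = 12 × 256 = 3072
Position 3: 9 × 16^3 = 9 × 4096 = 36864
Sum = 0 + 112 + 3072 + 36864
= 40048


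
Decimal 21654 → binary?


Divide by 2 repeatedly:
21654 ÷ 2 = 10827 remainder 0
10827 ÷ 2 = 5413 remainder 1
5413 ÷ 2 = 2706 remainder 1
2706 ÷ 2 = 1353 remainder 0
1353 ÷ 2 = 676 remainder 1
676 ÷ 2 = 338 remainder 0
338 ÷ 2 = 169 remainder 0
169 ÷ 2 = 84 remainder 1
84 ÷ 2 = 42 remainder 0
42 ÷ 2 = 21 remainder 0
21 ÷ 2 = 10 remainder 1
10 ÷ 2 = 5 remainder 0
5 ÷ 2 = 2 remainder 1
2 ÷ 2 = 1 remainder 0
1 ÷ 2 = 0 remainder 1
Reading remainders bottom-up:
= 101010010010110


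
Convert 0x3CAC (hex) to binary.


Each hex digit → 4 binary bits:
  3 = 0011
  C = 1100
  A = 1010
  C = 1100
Concatenate: 0011 1100 1010 1100
= 0011110010101100


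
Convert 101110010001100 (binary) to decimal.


Positional values:
Bit 2: 1 × 2^2 = 4
Bit 3: 1 × 2^3 = 8
Bit 7: 1 × 2^7 = 128
Bit 10: 1 × 2^10 = 1024
Bit 11: 1 × 2^11 = 2048
Bit 12: 1 × 2^12 = 4096
Bit 14: 1 × 2^14 = 16384
Sum = 4 + 8 + 128 + 1024 + 2048 + 4096 + 16384
= 23692


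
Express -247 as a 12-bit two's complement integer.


Original: 000011110111
Step 1 - Invert all bits: 111100001000
Step 2 - Add 1: 111100001000 + 1
= 111100001001 (represents -247)


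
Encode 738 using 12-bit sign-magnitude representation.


Sign bit: 0 (positive)
Magnitude: 738 = 01011100010
= 001011100010


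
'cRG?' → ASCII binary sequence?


String: 'cRG?'  (4 characters)
Per-character ASCII lookup:
  'c': lowercase starts at 97: 'c' = 97 + 2 = 99 → 1100011
  'R': uppercase starts at 65: 'R' = 65 + 17 = 82 → 1010010
  'G': uppercase starts at 65: 'G' = 65 + 6 = 71 → 1000111
  '?': special character: '?' = 63 → 111111
= 1100011 1010010 1000111 111111


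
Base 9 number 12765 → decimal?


Positional values (base 9):
  5 × 9^0 = 5 × 1 = 5
  6 × 9^1 = 6 × 9 = 54
  7 × 9^2 = 7 × 81 = 567
  2 × 9^3 = 2 × 729 = 1458
  1 × 9^4 = 1 × 6561 = 6561
Sum = 5 + 54 + 567 + 1458 + 6561
= 8645


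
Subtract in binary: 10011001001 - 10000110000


Align and subtract column by column (LSB to MSB, borrowing when needed):
  10011001001
- 10000110000
  -----------
  col 0: (1 - 0 borrow-in) - 0 → 1 - 0 = 1, borrow out 0
  col 1: (0 - 0 borrow-in) - 0 → 0 - 0 = 0, borrow out 0
  col 2: (0 - 0 borrow-in) - 0 → 0 - 0 = 0, borrow out 0
  col 3: (1 - 0 borrow-in) - 0 → 1 - 0 = 1, borrow out 0
  col 4: (0 - 0 borrow-in) - 1 → borrow from next column: (0+2) - 1 = 1, borrow out 1
  col 5: (0 - 1 borrow-in) - 1 → borrow from next column: (-1+2) - 1 = 0, borrow out 1
  col 6: (1 - 1 borrow-in) - 0 → 0 - 0 = 0, borrow out 0
  col 7: (1 - 0 borrow-in) - 0 → 1 - 0 = 1, borrow out 0
  col 8: (0 - 0 borrow-in) - 0 → 0 - 0 = 0, borrow out 0
  col 9: (0 - 0 borrow-in) - 0 → 0 - 0 = 0, borrow out 0
  col 10: (1 - 0 borrow-in) - 1 → 1 - 1 = 0, borrow out 0
Reading bits MSB→LSB: 00010011001
Strip leading zeros: 10011001
= 10011001


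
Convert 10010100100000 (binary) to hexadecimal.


Group into 4-bit nibbles: 0010010100100000
  0010 = 2
  0101 = 5
  0010 = 2
  0000 = 0
= 0x2520


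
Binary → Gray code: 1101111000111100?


Binary: 1101111000111100
Gray code: G = B XOR (B >> 1)
B >> 1 = 0110111100011110
1101111000111100 XOR 0110111100011110:
  1 XOR 0 = 1
  1 XOR 1 = 0
  0 XOR 1 = 1
  1 XOR 0 = 1
  1 XOR 1 = 0
  1 XOR 1 = 0
  1 XOR 1 = 0
  0 XOR 1 = 1
  0 XOR 0 = 0
  0 XOR 0 = 0
  1 XOR 0 = 1
  1 XOR 1 = 0
  1 XOR 1 = 0
  1 XOR 1 = 0
  0 XOR 1 = 1
  0 XOR 0 = 0
= 1011000100100010


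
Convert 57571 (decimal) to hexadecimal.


Divide by 16 repeatedly:
57571 ÷ 16 = 3598 remainder 3 (3)
3598 ÷ 16 = 224 remainder 14 (E)
224 ÷ 16 = 14 remainder 0 (0)
14 ÷ 16 = 0 remainder 14 (E)
Reading remainders bottom-up:
= 0xE0E3


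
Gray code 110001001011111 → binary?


Gray code: 110001001011111
MSB stays the same: 1
Each subsequent bit = prev_binary XOR current_gray:
  B[1] = 1 XOR 1 = 0
  B[2] = 0 XOR 0 = 0
  B[3] = 0 XOR 0 = 0
  B[4] = 0 XOR 0 = 0
  B[5] = 0 XOR 1 = 1
  B[6] = 1 XOR 0 = 1
  B[7] = 1 XOR 0 = 1
  B[8] = 1 XOR 1 = 0
  B[9] = 0 XOR 0 = 0
  B[10] = 0 XOR 1 = 1
  B[11] = 1 XOR 1 = 0
  B[12] = 0 XOR 1 = 1
  B[13] = 1 XOR 1 = 0
  B[14] = 0 XOR 1 = 1
= 100001110010101 (17301 decimal)


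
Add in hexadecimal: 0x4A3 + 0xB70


Align and add column by column (LSB to MSB, each column mod 16 with carry):
  04A3
+ 0B70
  ----
  col 0: 3(3) + 0(0) + 0 (carry in) = 3 → 3(3), carry out 0
  col 1: A(10) + 7(7) + 0 (carry in) = 17 → 1(1), carry out 1
  col 2: 4(4) + B(11) + 1 (carry in) = 16 → 0(0), carry out 1
  col 3: 0(0) + 0(0) + 1 (carry in) = 1 → 1(1), carry out 0
Reading digits MSB→LSB: 1013
Strip leading zeros: 1013
= 0x1013


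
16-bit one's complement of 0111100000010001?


Original: 0111100000010001
Invert all bits:
  bit 0: 0 → 1
  bit 1: 1 → 0
  bit 2: 1 → 0
  bit 3: 1 → 0
  bit 4: 1 → 0
  bit 5: 0 → 1
  bit 6: 0 → 1
  bit 7: 0 → 1
  bit 8: 0 → 1
  bit 9: 0 → 1
  bit 10: 0 → 1
  bit 11: 1 → 0
  bit 12: 0 → 1
  bit 13: 0 → 1
  bit 14: 0 → 1
  bit 15: 1 → 0
= 1000011111101110


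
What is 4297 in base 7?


Divide by 7 repeatedly:
4297 ÷ 7 = 613 remainder 6
613 ÷ 7 = 87 remainder 4
87 ÷ 7 = 12 remainder 3
12 ÷ 7 = 1 remainder 5
1 ÷ 7 = 0 remainder 1
Reading remainders bottom-up:
= 15346


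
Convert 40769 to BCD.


Each digit → 4-bit binary:
  4 → 0100
  0 → 0000
  7 → 0111
  6 → 0110
  9 → 1001
= 0100 0000 0111 0110 1001


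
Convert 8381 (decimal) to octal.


Divide by 8 repeatedly:
8381 ÷ 8 = 1047 remainder 5
1047 ÷ 8 = 130 remainder 7
130 ÷ 8 = 16 remainder 2
16 ÷ 8 = 2 remainder 0
2 ÷ 8 = 0 remainder 2
Reading remainders bottom-up:
= 0o20275


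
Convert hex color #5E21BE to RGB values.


Hex: #5E21BE
R = 5E₁₆ = 94
G = 21₁₆ = 33
B = BE₁₆ = 190
= RGB(94, 33, 190)


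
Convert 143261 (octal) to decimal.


Positional values:
Position 0: 1 × 8^0 = 1
Position 1: 6 × 8^1 = 48
Position 2: 2 × 8^2 = 128
Position 3: 3 × 8^3 = 1536
Position 4: 4 × 8^4 = 16384
Position 5: 1 × 8^5 = 32768
Sum = 1 + 48 + 128 + 1536 + 16384 + 32768
= 50865


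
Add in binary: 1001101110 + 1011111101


Align and add column by column (LSB to MSB, carry propagating):
  01001101110
+ 01011111101
  -----------
  col 0: 0 + 1 + 0 (carry in) = 1 → bit 1, carry out 0
  col 1: 1 + 0 + 0 (carry in) = 1 → bit 1, carry out 0
  col 2: 1 + 1 + 0 (carry in) = 2 → bit 0, carry out 1
  col 3: 1 + 1 + 1 (carry in) = 3 → bit 1, carry out 1
  col 4: 0 + 1 + 1 (carry in) = 2 → bit 0, carry out 1
  col 5: 1 + 1 + 1 (carry in) = 3 → bit 1, carry out 1
  col 6: 1 + 1 + 1 (carry in) = 3 → bit 1, carry out 1
  col 7: 0 + 1 + 1 (carry in) = 2 → bit 0, carry out 1
  col 8: 0 + 0 + 1 (carry in) = 1 → bit 1, carry out 0
  col 9: 1 + 1 + 0 (carry in) = 2 → bit 0, carry out 1
  col 10: 0 + 0 + 1 (carry in) = 1 → bit 1, carry out 0
Reading bits MSB→LSB: 10101101011
Strip leading zeros: 10101101011
= 10101101011


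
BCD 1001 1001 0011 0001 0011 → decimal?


Each 4-bit group → digit:
  1001 → 9
  1001 → 9
  0011 → 3
  0001 → 1
  0011 → 3
= 99313


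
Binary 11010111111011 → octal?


Group into 3-bit groups: 011010111111011
  011 = 3
  010 = 2
  111 = 7
  111 = 7
  011 = 3
= 0o32773


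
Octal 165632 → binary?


Each octal digit → 3 binary bits:
  1 = 001
  6 = 110
  5 = 101
  6 = 110
  3 = 011
  2 = 010
Concatenate: 001 110 101 110 011 010
= 001110101110011010


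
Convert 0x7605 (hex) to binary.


Each hex digit → 4 binary bits:
  7 = 0111
  6 = 0110
  0 = 0000
  5 = 0101
Concatenate: 0111 0110 0000 0101
= 0111011000000101


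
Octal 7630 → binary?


Each octal digit → 3 binary bits:
  7 = 111
  6 = 110
  3 = 011
  0 = 000
Concatenate: 111 110 011 000
= 111110011000


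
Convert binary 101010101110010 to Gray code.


Binary: 101010101110010
Gray code: G = B XOR (B >> 1)
B >> 1 = 010101010111001
101010101110010 XOR 010101010111001:
  1 XOR 0 = 1
  0 XOR 1 = 1
  1 XOR 0 = 1
  0 XOR 1 = 1
  1 XOR 0 = 1
  0 XOR 1 = 1
  1 XOR 0 = 1
  0 XOR 1 = 1
  1 XOR 0 = 1
  1 XOR 1 = 0
  1 XOR 1 = 0
  0 XOR 1 = 1
  0 XOR 0 = 0
  1 XOR 0 = 1
  0 XOR 1 = 1
= 111111111001011


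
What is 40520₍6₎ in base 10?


Positional values (base 6):
  0 × 6^0 = 0 × 1 = 0
  2 × 6^1 = 2 × 6 = 12
  5 × 6^2 = 5 × 36 = 180
  0 × 6^3 = 0 × 216 = 0
  4 × 6^4 = 4 × 1296 = 5184
Sum = 0 + 12 + 180 + 0 + 5184
= 5376


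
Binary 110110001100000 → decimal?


Positional values:
Bit 5: 1 × 2^5 = 32
Bit 6: 1 × 2^6 = 64
Bit 10: 1 × 2^10 = 1024
Bit 11: 1 × 2^11 = 2048
Bit 13: 1 × 2^13 = 8192
Bit 14: 1 × 2^14 = 16384
Sum = 32 + 64 + 1024 + 2048 + 8192 + 16384
= 27744


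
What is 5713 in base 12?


Divide by 12 repeatedly:
5713 ÷ 12 = 476 remainder 1
476 ÷ 12 = 39 remainder 8
39 ÷ 12 = 3 remainder 3
3 ÷ 12 = 0 remainder 3
Reading remainders bottom-up:
= 3381


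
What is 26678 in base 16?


Divide by 16 repeatedly:
26678 ÷ 16 = 1667 remainder 6 (6)
1667 ÷ 16 = 104 remainder 3 (3)
104 ÷ 16 = 6 remainder 8 (8)
6 ÷ 16 = 0 remainder 6 (6)
Reading remainders bottom-up:
= 0x6836


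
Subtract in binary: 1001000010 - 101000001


Align and subtract column by column (LSB to MSB, borrowing when needed):
  1001000010
- 0101000001
  ----------
  col 0: (0 - 0 borrow-in) - 1 → borrow from next column: (0+2) - 1 = 1, borrow out 1
  col 1: (1 - 1 borrow-in) - 0 → 0 - 0 = 0, borrow out 0
  col 2: (0 - 0 borrow-in) - 0 → 0 - 0 = 0, borrow out 0
  col 3: (0 - 0 borrow-in) - 0 → 0 - 0 = 0, borrow out 0
  col 4: (0 - 0 borrow-in) - 0 → 0 - 0 = 0, borrow out 0
  col 5: (0 - 0 borrow-in) - 0 → 0 - 0 = 0, borrow out 0
  col 6: (1 - 0 borrow-in) - 1 → 1 - 1 = 0, borrow out 0
  col 7: (0 - 0 borrow-in) - 0 → 0 - 0 = 0, borrow out 0
  col 8: (0 - 0 borrow-in) - 1 → borrow from next column: (0+2) - 1 = 1, borrow out 1
  col 9: (1 - 1 borrow-in) - 0 → 0 - 0 = 0, borrow out 0
Reading bits MSB→LSB: 0100000001
Strip leading zeros: 100000001
= 100000001


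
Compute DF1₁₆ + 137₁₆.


Align and add column by column (LSB to MSB, each column mod 16 with carry):
  0DF1
+ 0137
  ----
  col 0: 1(1) + 7(7) + 0 (carry in) = 8 → 8(8), carry out 0
  col 1: F(15) + 3(3) + 0 (carry in) = 18 → 2(2), carry out 1
  col 2: D(13) + 1(1) + 1 (carry in) = 15 → F(15), carry out 0
  col 3: 0(0) + 0(0) + 0 (carry in) = 0 → 0(0), carry out 0
Reading digits MSB→LSB: 0F28
Strip leading zeros: F28
= 0xF28


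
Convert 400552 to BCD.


Each digit → 4-bit binary:
  4 → 0100
  0 → 0000
  0 → 0000
  5 → 0101
  5 → 0101
  2 → 0010
= 0100 0000 0000 0101 0101 0010


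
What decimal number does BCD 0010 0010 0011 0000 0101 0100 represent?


Each 4-bit group → digit:
  0010 → 2
  0010 → 2
  0011 → 3
  0000 → 0
  0101 → 5
  0100 → 4
= 223054


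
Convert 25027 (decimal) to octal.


Divide by 8 repeatedly:
25027 ÷ 8 = 3128 remainder 3
3128 ÷ 8 = 391 remainder 0
391 ÷ 8 = 48 remainder 7
48 ÷ 8 = 6 remainder 0
6 ÷ 8 = 0 remainder 6
Reading remainders bottom-up:
= 0o60703


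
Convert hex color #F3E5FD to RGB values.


Hex: #F3E5FD
R = F3₁₆ = 243
G = E5₁₆ = 229
B = FD₁₆ = 253
= RGB(243, 229, 253)


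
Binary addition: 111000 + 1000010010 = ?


Align and add column by column (LSB to MSB, carry propagating):
  00000111000
+ 01000010010
  -----------
  col 0: 0 + 0 + 0 (carry in) = 0 → bit 0, carry out 0
  col 1: 0 + 1 + 0 (carry in) = 1 → bit 1, carry out 0
  col 2: 0 + 0 + 0 (carry in) = 0 → bit 0, carry out 0
  col 3: 1 + 0 + 0 (carry in) = 1 → bit 1, carry out 0
  col 4: 1 + 1 + 0 (carry in) = 2 → bit 0, carry out 1
  col 5: 1 + 0 + 1 (carry in) = 2 → bit 0, carry out 1
  col 6: 0 + 0 + 1 (carry in) = 1 → bit 1, carry out 0
  col 7: 0 + 0 + 0 (carry in) = 0 → bit 0, carry out 0
  col 8: 0 + 0 + 0 (carry in) = 0 → bit 0, carry out 0
  col 9: 0 + 1 + 0 (carry in) = 1 → bit 1, carry out 0
  col 10: 0 + 0 + 0 (carry in) = 0 → bit 0, carry out 0
Reading bits MSB→LSB: 01001001010
Strip leading zeros: 1001001010
= 1001001010


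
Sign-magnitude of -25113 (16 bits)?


Sign bit: 1 (negative)
Magnitude: 25113 = 110001000011001
= 1110001000011001


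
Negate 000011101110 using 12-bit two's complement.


Original: 000011101110
Step 1 - Invert all bits: 111100010001
Step 2 - Add 1: 111100010001 + 1
= 111100010010 (represents -238)


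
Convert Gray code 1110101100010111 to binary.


Gray code: 1110101100010111
MSB stays the same: 1
Each subsequent bit = prev_binary XOR current_gray:
  B[1] = 1 XOR 1 = 0
  B[2] = 0 XOR 1 = 1
  B[3] = 1 XOR 0 = 1
  B[4] = 1 XOR 1 = 0
  B[5] = 0 XOR 0 = 0
  B[6] = 0 XOR 1 = 1
  B[7] = 1 XOR 1 = 0
  B[8] = 0 XOR 0 = 0
  B[9] = 0 XOR 0 = 0
  B[10] = 0 XOR 0 = 0
  B[11] = 0 XOR 1 = 1
  B[12] = 1 XOR 0 = 1
  B[13] = 1 XOR 1 = 0
  B[14] = 0 XOR 1 = 1
  B[15] = 1 XOR 1 = 0
= 1011001000011010 (45594 decimal)


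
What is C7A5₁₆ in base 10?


Positional values:
Position 0: 5 × 16^0 = 5 × 1 = 5
Position 1: A × 16^1 = 10 × 16 = 160
Position 2: 7 × 16^2 = 7 × 256 = 1792
Position 3: C × 16^3 = 12 × 4096 = 49152
Sum = 5 + 160 + 1792 + 49152
= 51109


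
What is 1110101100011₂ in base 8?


Group into 3-bit groups: 001110101100011
  001 = 1
  110 = 6
  101 = 5
  100 = 4
  011 = 3
= 0o16543


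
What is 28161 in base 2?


Divide by 2 repeatedly:
28161 ÷ 2 = 14080 remainder 1
14080 ÷ 2 = 7040 remainder 0
7040 ÷ 2 = 3520 remainder 0
3520 ÷ 2 = 1760 remainder 0
1760 ÷ 2 = 880 remainder 0
880 ÷ 2 = 440 remainder 0
440 ÷ 2 = 220 remainder 0
220 ÷ 2 = 110 remainder 0
110 ÷ 2 = 55 remainder 0
55 ÷ 2 = 27 remainder 1
27 ÷ 2 = 13 remainder 1
13 ÷ 2 = 6 remainder 1
6 ÷ 2 = 3 remainder 0
3 ÷ 2 = 1 remainder 1
1 ÷ 2 = 0 remainder 1
Reading remainders bottom-up:
= 110111000000001


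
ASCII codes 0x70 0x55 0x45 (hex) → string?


Codes (hex): 0x70 0x55 0x45
Per-code ASCII lookup:
  0x70 = 112  (range 97-122: lowercase, 112 - 97 = 15) → 'p'
  0x55 = 85  (range 65-90: uppercase, 85 - 65 = 20) → 'U'
  0x45 = 69  (range 65-90: uppercase, 69 - 65 = 4) → 'E'
= 'pUE'


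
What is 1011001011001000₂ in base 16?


Group into 4-bit nibbles: 1011001011001000
  1011 = B
  0010 = 2
  1100 = C
  1000 = 8
= 0xB2C8


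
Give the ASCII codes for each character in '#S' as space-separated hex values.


String: '#S'  (2 characters)
Per-character ASCII lookup:
  '#': special character: '#' = 35 → 0x23
  'S': uppercase starts at 65: 'S' = 65 + 18 = 83 → 0x53
= 0x23 0x53


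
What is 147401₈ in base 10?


Positional values:
Position 0: 1 × 8^0 = 1
Position 1: 0 × 8^1 = 0
Position 2: 4 × 8^2 = 256
Position 3: 7 × 8^3 = 3584
Position 4: 4 × 8^4 = 16384
Position 5: 1 × 8^5 = 32768
Sum = 1 + 0 + 256 + 3584 + 16384 + 32768
= 52993


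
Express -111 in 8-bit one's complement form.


Original: 01101111
Invert all bits:
  bit 0: 0 → 1
  bit 1: 1 → 0
  bit 2: 1 → 0
  bit 3: 0 → 1
  bit 4: 1 → 0
  bit 5: 1 → 0
  bit 6: 1 → 0
  bit 7: 1 → 0
= 10010000


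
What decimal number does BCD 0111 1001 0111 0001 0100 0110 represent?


Each 4-bit group → digit:
  0111 → 7
  1001 → 9
  0111 → 7
  0001 → 1
  0100 → 4
  0110 → 6
= 797146


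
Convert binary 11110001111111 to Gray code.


Binary: 11110001111111
Gray code: G = B XOR (B >> 1)
B >> 1 = 01111000111111
11110001111111 XOR 01111000111111:
  1 XOR 0 = 1
  1 XOR 1 = 0
  1 XOR 1 = 0
  1 XOR 1 = 0
  0 XOR 1 = 1
  0 XOR 0 = 0
  0 XOR 0 = 0
  1 XOR 0 = 1
  1 XOR 1 = 0
  1 XOR 1 = 0
  1 XOR 1 = 0
  1 XOR 1 = 0
  1 XOR 1 = 0
  1 XOR 1 = 0
= 10001001000000


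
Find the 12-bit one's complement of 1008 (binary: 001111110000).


Original: 001111110000
Invert all bits:
  bit 0: 0 → 1
  bit 1: 0 → 1
  bit 2: 1 → 0
  bit 3: 1 → 0
  bit 4: 1 → 0
  bit 5: 1 → 0
  bit 6: 1 → 0
  bit 7: 1 → 0
  bit 8: 0 → 1
  bit 9: 0 → 1
  bit 10: 0 → 1
  bit 11: 0 → 1
= 110000001111


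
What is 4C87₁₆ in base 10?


Positional values:
Position 0: 7 × 16^0 = 7 × 1 = 7
Position 1: 8 × 16^1 = 8 × 16 = 128
Position 2: C × 16^2 = 12 × 256 = 3072
Position 3: 4 × 16^3 = 4 × 4096 = 16384
Sum = 7 + 128 + 3072 + 16384
= 19591


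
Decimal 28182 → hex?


Divide by 16 repeatedly:
28182 ÷ 16 = 1761 remainder 6 (6)
1761 ÷ 16 = 110 remainder 1 (1)
110 ÷ 16 = 6 remainder 14 (E)
6 ÷ 16 = 0 remainder 6 (6)
Reading remainders bottom-up:
= 0x6E16


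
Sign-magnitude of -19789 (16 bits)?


Sign bit: 1 (negative)
Magnitude: 19789 = 100110101001101
= 1100110101001101


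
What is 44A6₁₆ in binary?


Each hex digit → 4 binary bits:
  4 = 0100
  4 = 0100
  A = 1010
  6 = 0110
Concatenate: 0100 0100 1010 0110
= 0100010010100110


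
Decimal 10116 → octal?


Divide by 8 repeatedly:
10116 ÷ 8 = 1264 remainder 4
1264 ÷ 8 = 158 remainder 0
158 ÷ 8 = 19 remainder 6
19 ÷ 8 = 2 remainder 3
2 ÷ 8 = 0 remainder 2
Reading remainders bottom-up:
= 0o23604


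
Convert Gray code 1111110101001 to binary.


Gray code: 1111110101001
MSB stays the same: 1
Each subsequent bit = prev_binary XOR current_gray:
  B[1] = 1 XOR 1 = 0
  B[2] = 0 XOR 1 = 1
  B[3] = 1 XOR 1 = 0
  B[4] = 0 XOR 1 = 1
  B[5] = 1 XOR 1 = 0
  B[6] = 0 XOR 0 = 0
  B[7] = 0 XOR 1 = 1
  B[8] = 1 XOR 0 = 1
  B[9] = 1 XOR 1 = 0
  B[10] = 0 XOR 0 = 0
  B[11] = 0 XOR 0 = 0
  B[12] = 0 XOR 1 = 1
= 1010100110001 (5425 decimal)
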